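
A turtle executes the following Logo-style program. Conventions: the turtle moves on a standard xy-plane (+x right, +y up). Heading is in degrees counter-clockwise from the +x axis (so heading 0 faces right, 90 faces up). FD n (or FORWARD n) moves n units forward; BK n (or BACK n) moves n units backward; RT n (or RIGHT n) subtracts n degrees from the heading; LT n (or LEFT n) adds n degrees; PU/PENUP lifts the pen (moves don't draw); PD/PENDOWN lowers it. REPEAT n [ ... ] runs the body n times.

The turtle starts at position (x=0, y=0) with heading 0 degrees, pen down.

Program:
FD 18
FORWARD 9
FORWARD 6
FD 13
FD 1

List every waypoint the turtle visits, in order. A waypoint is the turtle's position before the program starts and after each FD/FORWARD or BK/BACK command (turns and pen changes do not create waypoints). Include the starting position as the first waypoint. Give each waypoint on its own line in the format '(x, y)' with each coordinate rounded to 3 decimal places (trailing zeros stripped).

Executing turtle program step by step:
Start: pos=(0,0), heading=0, pen down
FD 18: (0,0) -> (18,0) [heading=0, draw]
FD 9: (18,0) -> (27,0) [heading=0, draw]
FD 6: (27,0) -> (33,0) [heading=0, draw]
FD 13: (33,0) -> (46,0) [heading=0, draw]
FD 1: (46,0) -> (47,0) [heading=0, draw]
Final: pos=(47,0), heading=0, 5 segment(s) drawn
Waypoints (6 total):
(0, 0)
(18, 0)
(27, 0)
(33, 0)
(46, 0)
(47, 0)

Answer: (0, 0)
(18, 0)
(27, 0)
(33, 0)
(46, 0)
(47, 0)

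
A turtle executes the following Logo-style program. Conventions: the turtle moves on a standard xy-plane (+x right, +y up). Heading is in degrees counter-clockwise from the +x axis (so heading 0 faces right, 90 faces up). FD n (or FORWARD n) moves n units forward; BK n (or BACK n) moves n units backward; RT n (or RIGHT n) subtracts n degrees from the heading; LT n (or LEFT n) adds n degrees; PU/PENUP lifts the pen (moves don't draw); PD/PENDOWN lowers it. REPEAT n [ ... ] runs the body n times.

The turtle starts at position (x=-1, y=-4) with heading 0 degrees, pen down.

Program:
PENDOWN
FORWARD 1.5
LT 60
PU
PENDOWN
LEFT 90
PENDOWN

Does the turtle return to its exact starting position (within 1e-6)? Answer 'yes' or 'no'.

Executing turtle program step by step:
Start: pos=(-1,-4), heading=0, pen down
PD: pen down
FD 1.5: (-1,-4) -> (0.5,-4) [heading=0, draw]
LT 60: heading 0 -> 60
PU: pen up
PD: pen down
LT 90: heading 60 -> 150
PD: pen down
Final: pos=(0.5,-4), heading=150, 1 segment(s) drawn

Start position: (-1, -4)
Final position: (0.5, -4)
Distance = 1.5; >= 1e-6 -> NOT closed

Answer: no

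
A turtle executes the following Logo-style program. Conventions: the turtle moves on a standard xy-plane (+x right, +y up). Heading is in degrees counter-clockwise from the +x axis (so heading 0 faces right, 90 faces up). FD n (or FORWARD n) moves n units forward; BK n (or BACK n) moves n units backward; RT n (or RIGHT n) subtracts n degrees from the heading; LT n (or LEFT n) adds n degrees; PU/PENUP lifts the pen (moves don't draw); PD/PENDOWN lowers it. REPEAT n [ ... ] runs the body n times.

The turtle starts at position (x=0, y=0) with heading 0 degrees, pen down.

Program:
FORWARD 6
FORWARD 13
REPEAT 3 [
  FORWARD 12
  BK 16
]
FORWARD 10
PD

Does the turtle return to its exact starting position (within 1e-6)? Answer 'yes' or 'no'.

Answer: no

Derivation:
Executing turtle program step by step:
Start: pos=(0,0), heading=0, pen down
FD 6: (0,0) -> (6,0) [heading=0, draw]
FD 13: (6,0) -> (19,0) [heading=0, draw]
REPEAT 3 [
  -- iteration 1/3 --
  FD 12: (19,0) -> (31,0) [heading=0, draw]
  BK 16: (31,0) -> (15,0) [heading=0, draw]
  -- iteration 2/3 --
  FD 12: (15,0) -> (27,0) [heading=0, draw]
  BK 16: (27,0) -> (11,0) [heading=0, draw]
  -- iteration 3/3 --
  FD 12: (11,0) -> (23,0) [heading=0, draw]
  BK 16: (23,0) -> (7,0) [heading=0, draw]
]
FD 10: (7,0) -> (17,0) [heading=0, draw]
PD: pen down
Final: pos=(17,0), heading=0, 9 segment(s) drawn

Start position: (0, 0)
Final position: (17, 0)
Distance = 17; >= 1e-6 -> NOT closed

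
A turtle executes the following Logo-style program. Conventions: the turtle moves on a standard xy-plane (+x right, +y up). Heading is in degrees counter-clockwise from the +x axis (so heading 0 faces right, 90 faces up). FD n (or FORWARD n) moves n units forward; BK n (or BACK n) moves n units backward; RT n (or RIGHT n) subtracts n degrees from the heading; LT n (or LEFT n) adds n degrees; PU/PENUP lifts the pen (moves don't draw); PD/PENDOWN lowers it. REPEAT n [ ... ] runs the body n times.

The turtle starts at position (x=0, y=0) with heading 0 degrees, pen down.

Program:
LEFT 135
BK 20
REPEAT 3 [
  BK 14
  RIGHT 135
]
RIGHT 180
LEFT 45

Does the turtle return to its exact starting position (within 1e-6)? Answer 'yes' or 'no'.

Answer: no

Derivation:
Executing turtle program step by step:
Start: pos=(0,0), heading=0, pen down
LT 135: heading 0 -> 135
BK 20: (0,0) -> (14.142,-14.142) [heading=135, draw]
REPEAT 3 [
  -- iteration 1/3 --
  BK 14: (14.142,-14.142) -> (24.042,-24.042) [heading=135, draw]
  RT 135: heading 135 -> 0
  -- iteration 2/3 --
  BK 14: (24.042,-24.042) -> (10.042,-24.042) [heading=0, draw]
  RT 135: heading 0 -> 225
  -- iteration 3/3 --
  BK 14: (10.042,-24.042) -> (19.941,-14.142) [heading=225, draw]
  RT 135: heading 225 -> 90
]
RT 180: heading 90 -> 270
LT 45: heading 270 -> 315
Final: pos=(19.941,-14.142), heading=315, 4 segment(s) drawn

Start position: (0, 0)
Final position: (19.941, -14.142)
Distance = 24.447; >= 1e-6 -> NOT closed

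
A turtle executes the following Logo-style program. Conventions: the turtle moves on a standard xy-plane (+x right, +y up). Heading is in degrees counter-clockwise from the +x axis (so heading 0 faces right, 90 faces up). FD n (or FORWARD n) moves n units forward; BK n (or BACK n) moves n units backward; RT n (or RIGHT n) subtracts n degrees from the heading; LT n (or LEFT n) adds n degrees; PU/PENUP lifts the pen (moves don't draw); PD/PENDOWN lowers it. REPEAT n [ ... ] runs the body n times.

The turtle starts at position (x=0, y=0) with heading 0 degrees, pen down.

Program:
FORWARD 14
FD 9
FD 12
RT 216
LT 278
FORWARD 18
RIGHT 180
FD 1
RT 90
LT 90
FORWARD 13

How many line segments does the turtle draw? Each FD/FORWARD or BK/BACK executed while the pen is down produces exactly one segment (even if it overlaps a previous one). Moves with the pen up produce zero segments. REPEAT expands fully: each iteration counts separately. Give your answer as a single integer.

Executing turtle program step by step:
Start: pos=(0,0), heading=0, pen down
FD 14: (0,0) -> (14,0) [heading=0, draw]
FD 9: (14,0) -> (23,0) [heading=0, draw]
FD 12: (23,0) -> (35,0) [heading=0, draw]
RT 216: heading 0 -> 144
LT 278: heading 144 -> 62
FD 18: (35,0) -> (43.45,15.893) [heading=62, draw]
RT 180: heading 62 -> 242
FD 1: (43.45,15.893) -> (42.981,15.01) [heading=242, draw]
RT 90: heading 242 -> 152
LT 90: heading 152 -> 242
FD 13: (42.981,15.01) -> (36.878,3.532) [heading=242, draw]
Final: pos=(36.878,3.532), heading=242, 6 segment(s) drawn
Segments drawn: 6

Answer: 6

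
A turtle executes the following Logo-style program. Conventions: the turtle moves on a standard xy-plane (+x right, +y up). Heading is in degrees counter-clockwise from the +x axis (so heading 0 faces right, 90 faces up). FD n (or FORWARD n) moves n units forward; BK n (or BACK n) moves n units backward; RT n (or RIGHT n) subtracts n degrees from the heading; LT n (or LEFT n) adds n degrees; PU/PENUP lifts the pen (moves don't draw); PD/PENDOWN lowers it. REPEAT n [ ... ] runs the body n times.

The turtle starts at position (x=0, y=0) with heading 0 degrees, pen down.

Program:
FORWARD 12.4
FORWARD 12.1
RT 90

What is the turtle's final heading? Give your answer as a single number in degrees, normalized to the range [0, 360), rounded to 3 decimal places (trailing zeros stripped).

Executing turtle program step by step:
Start: pos=(0,0), heading=0, pen down
FD 12.4: (0,0) -> (12.4,0) [heading=0, draw]
FD 12.1: (12.4,0) -> (24.5,0) [heading=0, draw]
RT 90: heading 0 -> 270
Final: pos=(24.5,0), heading=270, 2 segment(s) drawn

Answer: 270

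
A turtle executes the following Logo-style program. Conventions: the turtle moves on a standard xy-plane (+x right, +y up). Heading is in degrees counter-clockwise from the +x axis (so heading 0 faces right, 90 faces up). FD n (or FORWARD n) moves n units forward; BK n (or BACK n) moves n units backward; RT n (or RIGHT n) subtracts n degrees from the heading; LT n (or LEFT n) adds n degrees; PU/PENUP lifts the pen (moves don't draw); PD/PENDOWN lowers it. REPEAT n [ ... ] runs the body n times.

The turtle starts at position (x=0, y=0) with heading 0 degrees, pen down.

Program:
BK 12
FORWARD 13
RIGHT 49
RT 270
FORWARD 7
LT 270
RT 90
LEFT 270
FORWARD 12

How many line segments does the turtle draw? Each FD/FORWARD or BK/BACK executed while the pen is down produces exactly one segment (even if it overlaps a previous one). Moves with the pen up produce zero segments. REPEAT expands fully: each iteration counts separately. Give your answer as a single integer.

Executing turtle program step by step:
Start: pos=(0,0), heading=0, pen down
BK 12: (0,0) -> (-12,0) [heading=0, draw]
FD 13: (-12,0) -> (1,0) [heading=0, draw]
RT 49: heading 0 -> 311
RT 270: heading 311 -> 41
FD 7: (1,0) -> (6.283,4.592) [heading=41, draw]
LT 270: heading 41 -> 311
RT 90: heading 311 -> 221
LT 270: heading 221 -> 131
FD 12: (6.283,4.592) -> (-1.59,13.649) [heading=131, draw]
Final: pos=(-1.59,13.649), heading=131, 4 segment(s) drawn
Segments drawn: 4

Answer: 4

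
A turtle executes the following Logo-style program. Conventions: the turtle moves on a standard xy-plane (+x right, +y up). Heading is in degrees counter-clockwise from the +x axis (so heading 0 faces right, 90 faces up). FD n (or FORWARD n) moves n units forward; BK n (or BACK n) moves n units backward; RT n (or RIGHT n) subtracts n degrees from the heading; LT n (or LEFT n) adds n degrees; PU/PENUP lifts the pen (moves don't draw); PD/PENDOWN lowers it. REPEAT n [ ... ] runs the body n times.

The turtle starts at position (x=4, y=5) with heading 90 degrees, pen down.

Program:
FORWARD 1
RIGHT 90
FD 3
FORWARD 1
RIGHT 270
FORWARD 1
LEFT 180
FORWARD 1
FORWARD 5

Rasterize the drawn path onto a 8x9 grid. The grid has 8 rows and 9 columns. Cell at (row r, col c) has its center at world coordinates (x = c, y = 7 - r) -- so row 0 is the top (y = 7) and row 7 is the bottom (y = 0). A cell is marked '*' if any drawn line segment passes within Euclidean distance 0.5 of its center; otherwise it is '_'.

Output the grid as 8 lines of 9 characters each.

Answer: ________*
____*****
____*___*
________*
________*
________*
________*
_________

Derivation:
Segment 0: (4,5) -> (4,6)
Segment 1: (4,6) -> (7,6)
Segment 2: (7,6) -> (8,6)
Segment 3: (8,6) -> (8,7)
Segment 4: (8,7) -> (8,6)
Segment 5: (8,6) -> (8,1)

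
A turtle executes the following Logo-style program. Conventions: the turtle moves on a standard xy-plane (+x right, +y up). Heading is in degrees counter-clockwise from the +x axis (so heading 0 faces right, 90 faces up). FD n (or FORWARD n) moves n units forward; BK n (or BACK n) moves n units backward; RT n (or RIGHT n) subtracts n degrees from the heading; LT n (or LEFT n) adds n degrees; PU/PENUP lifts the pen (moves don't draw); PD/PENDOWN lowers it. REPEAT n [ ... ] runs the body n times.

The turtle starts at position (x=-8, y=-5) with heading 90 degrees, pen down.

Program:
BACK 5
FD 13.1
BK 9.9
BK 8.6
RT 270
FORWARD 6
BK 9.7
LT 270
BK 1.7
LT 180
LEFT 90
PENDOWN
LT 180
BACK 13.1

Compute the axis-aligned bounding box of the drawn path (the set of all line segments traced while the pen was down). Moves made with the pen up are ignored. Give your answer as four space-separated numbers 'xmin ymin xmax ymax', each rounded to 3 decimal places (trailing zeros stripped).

Executing turtle program step by step:
Start: pos=(-8,-5), heading=90, pen down
BK 5: (-8,-5) -> (-8,-10) [heading=90, draw]
FD 13.1: (-8,-10) -> (-8,3.1) [heading=90, draw]
BK 9.9: (-8,3.1) -> (-8,-6.8) [heading=90, draw]
BK 8.6: (-8,-6.8) -> (-8,-15.4) [heading=90, draw]
RT 270: heading 90 -> 180
FD 6: (-8,-15.4) -> (-14,-15.4) [heading=180, draw]
BK 9.7: (-14,-15.4) -> (-4.3,-15.4) [heading=180, draw]
LT 270: heading 180 -> 90
BK 1.7: (-4.3,-15.4) -> (-4.3,-17.1) [heading=90, draw]
LT 180: heading 90 -> 270
LT 90: heading 270 -> 0
PD: pen down
LT 180: heading 0 -> 180
BK 13.1: (-4.3,-17.1) -> (8.8,-17.1) [heading=180, draw]
Final: pos=(8.8,-17.1), heading=180, 8 segment(s) drawn

Segment endpoints: x in {-14, -8, -8, -4.3, 8.8}, y in {-17.1, -17.1, -15.4, -15.4, -10, -6.8, -5, 3.1}
xmin=-14, ymin=-17.1, xmax=8.8, ymax=3.1

Answer: -14 -17.1 8.8 3.1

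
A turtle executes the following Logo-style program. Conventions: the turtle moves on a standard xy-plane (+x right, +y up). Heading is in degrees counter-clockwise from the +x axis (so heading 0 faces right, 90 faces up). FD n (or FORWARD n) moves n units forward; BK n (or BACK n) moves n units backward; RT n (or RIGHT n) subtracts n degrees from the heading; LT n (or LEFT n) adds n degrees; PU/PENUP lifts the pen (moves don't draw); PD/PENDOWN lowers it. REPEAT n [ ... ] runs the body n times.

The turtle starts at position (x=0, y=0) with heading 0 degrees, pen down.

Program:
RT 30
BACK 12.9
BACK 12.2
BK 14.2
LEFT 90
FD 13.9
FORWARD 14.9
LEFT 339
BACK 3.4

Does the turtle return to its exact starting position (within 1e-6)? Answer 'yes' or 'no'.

Executing turtle program step by step:
Start: pos=(0,0), heading=0, pen down
RT 30: heading 0 -> 330
BK 12.9: (0,0) -> (-11.172,6.45) [heading=330, draw]
BK 12.2: (-11.172,6.45) -> (-21.737,12.55) [heading=330, draw]
BK 14.2: (-21.737,12.55) -> (-34.035,19.65) [heading=330, draw]
LT 90: heading 330 -> 60
FD 13.9: (-34.035,19.65) -> (-27.085,31.688) [heading=60, draw]
FD 14.9: (-27.085,31.688) -> (-19.635,44.592) [heading=60, draw]
LT 339: heading 60 -> 39
BK 3.4: (-19.635,44.592) -> (-22.277,42.452) [heading=39, draw]
Final: pos=(-22.277,42.452), heading=39, 6 segment(s) drawn

Start position: (0, 0)
Final position: (-22.277, 42.452)
Distance = 47.942; >= 1e-6 -> NOT closed

Answer: no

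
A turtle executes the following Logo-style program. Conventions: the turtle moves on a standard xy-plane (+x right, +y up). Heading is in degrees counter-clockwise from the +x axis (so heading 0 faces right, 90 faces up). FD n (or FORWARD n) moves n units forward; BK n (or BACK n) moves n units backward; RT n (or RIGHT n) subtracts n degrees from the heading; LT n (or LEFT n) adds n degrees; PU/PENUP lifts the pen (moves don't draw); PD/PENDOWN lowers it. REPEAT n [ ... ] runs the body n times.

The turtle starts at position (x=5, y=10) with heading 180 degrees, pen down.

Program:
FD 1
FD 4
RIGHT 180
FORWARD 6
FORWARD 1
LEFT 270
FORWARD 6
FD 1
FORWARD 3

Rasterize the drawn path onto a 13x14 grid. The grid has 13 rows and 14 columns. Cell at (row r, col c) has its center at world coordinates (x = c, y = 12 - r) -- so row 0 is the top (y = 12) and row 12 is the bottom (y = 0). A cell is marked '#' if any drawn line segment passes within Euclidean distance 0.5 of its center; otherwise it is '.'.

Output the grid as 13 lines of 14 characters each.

Segment 0: (5,10) -> (4,10)
Segment 1: (4,10) -> (0,10)
Segment 2: (0,10) -> (6,10)
Segment 3: (6,10) -> (7,10)
Segment 4: (7,10) -> (7,4)
Segment 5: (7,4) -> (7,3)
Segment 6: (7,3) -> (7,0)

Answer: ..............
..............
########......
.......#......
.......#......
.......#......
.......#......
.......#......
.......#......
.......#......
.......#......
.......#......
.......#......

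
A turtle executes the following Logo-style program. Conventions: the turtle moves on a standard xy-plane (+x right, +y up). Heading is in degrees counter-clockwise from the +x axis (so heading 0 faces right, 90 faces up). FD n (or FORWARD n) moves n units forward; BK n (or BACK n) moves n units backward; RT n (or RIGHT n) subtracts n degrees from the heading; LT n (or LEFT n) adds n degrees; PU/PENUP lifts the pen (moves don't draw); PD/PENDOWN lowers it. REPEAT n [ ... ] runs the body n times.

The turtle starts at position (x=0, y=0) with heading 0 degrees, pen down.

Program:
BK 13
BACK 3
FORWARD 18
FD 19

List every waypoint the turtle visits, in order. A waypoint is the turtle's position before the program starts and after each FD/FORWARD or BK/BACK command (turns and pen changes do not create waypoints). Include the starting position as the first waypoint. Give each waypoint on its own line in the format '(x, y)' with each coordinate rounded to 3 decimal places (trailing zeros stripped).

Answer: (0, 0)
(-13, 0)
(-16, 0)
(2, 0)
(21, 0)

Derivation:
Executing turtle program step by step:
Start: pos=(0,0), heading=0, pen down
BK 13: (0,0) -> (-13,0) [heading=0, draw]
BK 3: (-13,0) -> (-16,0) [heading=0, draw]
FD 18: (-16,0) -> (2,0) [heading=0, draw]
FD 19: (2,0) -> (21,0) [heading=0, draw]
Final: pos=(21,0), heading=0, 4 segment(s) drawn
Waypoints (5 total):
(0, 0)
(-13, 0)
(-16, 0)
(2, 0)
(21, 0)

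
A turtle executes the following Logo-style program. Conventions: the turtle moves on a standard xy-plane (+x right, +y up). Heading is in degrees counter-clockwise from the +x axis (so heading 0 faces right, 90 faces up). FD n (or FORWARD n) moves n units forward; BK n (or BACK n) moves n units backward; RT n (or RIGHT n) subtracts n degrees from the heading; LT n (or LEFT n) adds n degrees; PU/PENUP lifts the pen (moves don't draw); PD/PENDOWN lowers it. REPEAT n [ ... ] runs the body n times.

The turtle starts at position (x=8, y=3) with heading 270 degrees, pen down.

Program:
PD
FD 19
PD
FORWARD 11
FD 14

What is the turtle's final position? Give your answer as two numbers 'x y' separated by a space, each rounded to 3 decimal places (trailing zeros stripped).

Executing turtle program step by step:
Start: pos=(8,3), heading=270, pen down
PD: pen down
FD 19: (8,3) -> (8,-16) [heading=270, draw]
PD: pen down
FD 11: (8,-16) -> (8,-27) [heading=270, draw]
FD 14: (8,-27) -> (8,-41) [heading=270, draw]
Final: pos=(8,-41), heading=270, 3 segment(s) drawn

Answer: 8 -41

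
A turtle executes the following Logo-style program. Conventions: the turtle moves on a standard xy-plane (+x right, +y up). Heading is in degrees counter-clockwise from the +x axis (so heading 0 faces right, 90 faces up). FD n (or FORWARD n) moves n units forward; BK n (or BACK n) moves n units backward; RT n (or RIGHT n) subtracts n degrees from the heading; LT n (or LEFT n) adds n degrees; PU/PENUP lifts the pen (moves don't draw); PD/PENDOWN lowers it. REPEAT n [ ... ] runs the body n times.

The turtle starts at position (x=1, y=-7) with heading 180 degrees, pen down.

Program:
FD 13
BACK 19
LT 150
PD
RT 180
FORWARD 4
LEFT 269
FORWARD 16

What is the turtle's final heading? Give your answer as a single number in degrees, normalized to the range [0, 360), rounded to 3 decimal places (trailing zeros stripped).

Executing turtle program step by step:
Start: pos=(1,-7), heading=180, pen down
FD 13: (1,-7) -> (-12,-7) [heading=180, draw]
BK 19: (-12,-7) -> (7,-7) [heading=180, draw]
LT 150: heading 180 -> 330
PD: pen down
RT 180: heading 330 -> 150
FD 4: (7,-7) -> (3.536,-5) [heading=150, draw]
LT 269: heading 150 -> 59
FD 16: (3.536,-5) -> (11.777,8.715) [heading=59, draw]
Final: pos=(11.777,8.715), heading=59, 4 segment(s) drawn

Answer: 59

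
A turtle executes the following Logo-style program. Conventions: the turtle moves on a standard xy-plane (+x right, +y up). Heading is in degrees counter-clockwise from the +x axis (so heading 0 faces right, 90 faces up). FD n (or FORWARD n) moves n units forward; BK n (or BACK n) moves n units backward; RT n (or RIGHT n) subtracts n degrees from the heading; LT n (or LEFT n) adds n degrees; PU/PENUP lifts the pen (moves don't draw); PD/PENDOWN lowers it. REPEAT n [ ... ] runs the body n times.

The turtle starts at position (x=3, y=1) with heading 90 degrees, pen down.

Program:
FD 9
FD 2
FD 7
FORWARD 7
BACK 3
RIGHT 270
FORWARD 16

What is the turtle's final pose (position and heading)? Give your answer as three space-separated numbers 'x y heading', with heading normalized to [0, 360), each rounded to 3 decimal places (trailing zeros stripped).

Answer: -13 23 180

Derivation:
Executing turtle program step by step:
Start: pos=(3,1), heading=90, pen down
FD 9: (3,1) -> (3,10) [heading=90, draw]
FD 2: (3,10) -> (3,12) [heading=90, draw]
FD 7: (3,12) -> (3,19) [heading=90, draw]
FD 7: (3,19) -> (3,26) [heading=90, draw]
BK 3: (3,26) -> (3,23) [heading=90, draw]
RT 270: heading 90 -> 180
FD 16: (3,23) -> (-13,23) [heading=180, draw]
Final: pos=(-13,23), heading=180, 6 segment(s) drawn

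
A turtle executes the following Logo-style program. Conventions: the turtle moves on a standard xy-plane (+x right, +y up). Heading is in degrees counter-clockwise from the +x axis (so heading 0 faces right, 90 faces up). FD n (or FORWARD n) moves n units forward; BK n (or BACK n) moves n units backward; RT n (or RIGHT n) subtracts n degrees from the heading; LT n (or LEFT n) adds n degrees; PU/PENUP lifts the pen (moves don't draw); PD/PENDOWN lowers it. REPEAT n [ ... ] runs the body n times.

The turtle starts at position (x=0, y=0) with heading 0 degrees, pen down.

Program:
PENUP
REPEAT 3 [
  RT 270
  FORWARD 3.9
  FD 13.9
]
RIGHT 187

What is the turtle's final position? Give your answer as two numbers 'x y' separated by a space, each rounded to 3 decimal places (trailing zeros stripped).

Answer: -17.8 0

Derivation:
Executing turtle program step by step:
Start: pos=(0,0), heading=0, pen down
PU: pen up
REPEAT 3 [
  -- iteration 1/3 --
  RT 270: heading 0 -> 90
  FD 3.9: (0,0) -> (0,3.9) [heading=90, move]
  FD 13.9: (0,3.9) -> (0,17.8) [heading=90, move]
  -- iteration 2/3 --
  RT 270: heading 90 -> 180
  FD 3.9: (0,17.8) -> (-3.9,17.8) [heading=180, move]
  FD 13.9: (-3.9,17.8) -> (-17.8,17.8) [heading=180, move]
  -- iteration 3/3 --
  RT 270: heading 180 -> 270
  FD 3.9: (-17.8,17.8) -> (-17.8,13.9) [heading=270, move]
  FD 13.9: (-17.8,13.9) -> (-17.8,0) [heading=270, move]
]
RT 187: heading 270 -> 83
Final: pos=(-17.8,0), heading=83, 0 segment(s) drawn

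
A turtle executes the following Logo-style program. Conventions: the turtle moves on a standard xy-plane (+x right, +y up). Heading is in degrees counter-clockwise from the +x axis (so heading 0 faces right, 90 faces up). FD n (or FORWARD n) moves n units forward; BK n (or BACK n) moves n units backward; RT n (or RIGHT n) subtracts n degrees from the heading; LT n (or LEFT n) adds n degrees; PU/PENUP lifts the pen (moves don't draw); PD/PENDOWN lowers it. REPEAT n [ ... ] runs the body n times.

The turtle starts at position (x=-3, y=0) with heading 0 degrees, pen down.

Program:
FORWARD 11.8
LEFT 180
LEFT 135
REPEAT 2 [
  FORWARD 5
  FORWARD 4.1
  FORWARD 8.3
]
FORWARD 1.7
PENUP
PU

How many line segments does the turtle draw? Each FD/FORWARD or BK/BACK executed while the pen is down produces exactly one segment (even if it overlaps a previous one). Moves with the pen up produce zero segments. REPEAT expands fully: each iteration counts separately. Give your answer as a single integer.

Answer: 8

Derivation:
Executing turtle program step by step:
Start: pos=(-3,0), heading=0, pen down
FD 11.8: (-3,0) -> (8.8,0) [heading=0, draw]
LT 180: heading 0 -> 180
LT 135: heading 180 -> 315
REPEAT 2 [
  -- iteration 1/2 --
  FD 5: (8.8,0) -> (12.336,-3.536) [heading=315, draw]
  FD 4.1: (12.336,-3.536) -> (15.235,-6.435) [heading=315, draw]
  FD 8.3: (15.235,-6.435) -> (21.104,-12.304) [heading=315, draw]
  -- iteration 2/2 --
  FD 5: (21.104,-12.304) -> (24.639,-15.839) [heading=315, draw]
  FD 4.1: (24.639,-15.839) -> (27.538,-18.738) [heading=315, draw]
  FD 8.3: (27.538,-18.738) -> (33.407,-24.607) [heading=315, draw]
]
FD 1.7: (33.407,-24.607) -> (34.609,-25.809) [heading=315, draw]
PU: pen up
PU: pen up
Final: pos=(34.609,-25.809), heading=315, 8 segment(s) drawn
Segments drawn: 8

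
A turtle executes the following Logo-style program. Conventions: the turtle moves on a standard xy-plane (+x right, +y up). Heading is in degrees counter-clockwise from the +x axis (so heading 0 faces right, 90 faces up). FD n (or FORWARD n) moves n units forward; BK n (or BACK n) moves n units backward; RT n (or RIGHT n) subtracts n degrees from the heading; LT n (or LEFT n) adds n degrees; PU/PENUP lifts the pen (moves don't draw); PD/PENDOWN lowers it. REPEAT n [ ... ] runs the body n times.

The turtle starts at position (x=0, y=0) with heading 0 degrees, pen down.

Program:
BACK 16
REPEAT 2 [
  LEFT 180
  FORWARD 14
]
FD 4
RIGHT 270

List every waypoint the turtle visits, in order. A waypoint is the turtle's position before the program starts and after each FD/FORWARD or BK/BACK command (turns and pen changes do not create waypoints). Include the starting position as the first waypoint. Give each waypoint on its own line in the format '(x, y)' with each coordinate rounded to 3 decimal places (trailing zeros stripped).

Executing turtle program step by step:
Start: pos=(0,0), heading=0, pen down
BK 16: (0,0) -> (-16,0) [heading=0, draw]
REPEAT 2 [
  -- iteration 1/2 --
  LT 180: heading 0 -> 180
  FD 14: (-16,0) -> (-30,0) [heading=180, draw]
  -- iteration 2/2 --
  LT 180: heading 180 -> 0
  FD 14: (-30,0) -> (-16,0) [heading=0, draw]
]
FD 4: (-16,0) -> (-12,0) [heading=0, draw]
RT 270: heading 0 -> 90
Final: pos=(-12,0), heading=90, 4 segment(s) drawn
Waypoints (5 total):
(0, 0)
(-16, 0)
(-30, 0)
(-16, 0)
(-12, 0)

Answer: (0, 0)
(-16, 0)
(-30, 0)
(-16, 0)
(-12, 0)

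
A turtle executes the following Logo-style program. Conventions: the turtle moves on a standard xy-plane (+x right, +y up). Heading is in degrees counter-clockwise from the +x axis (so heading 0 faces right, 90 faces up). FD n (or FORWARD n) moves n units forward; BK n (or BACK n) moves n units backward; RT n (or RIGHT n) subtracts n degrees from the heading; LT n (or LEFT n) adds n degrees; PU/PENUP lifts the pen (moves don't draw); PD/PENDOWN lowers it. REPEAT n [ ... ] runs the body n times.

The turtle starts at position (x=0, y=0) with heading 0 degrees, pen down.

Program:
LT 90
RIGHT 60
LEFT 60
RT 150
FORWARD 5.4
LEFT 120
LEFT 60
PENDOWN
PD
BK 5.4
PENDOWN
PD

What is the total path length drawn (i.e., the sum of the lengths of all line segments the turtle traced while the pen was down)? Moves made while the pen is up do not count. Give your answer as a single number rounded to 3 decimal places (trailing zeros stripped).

Answer: 10.8

Derivation:
Executing turtle program step by step:
Start: pos=(0,0), heading=0, pen down
LT 90: heading 0 -> 90
RT 60: heading 90 -> 30
LT 60: heading 30 -> 90
RT 150: heading 90 -> 300
FD 5.4: (0,0) -> (2.7,-4.677) [heading=300, draw]
LT 120: heading 300 -> 60
LT 60: heading 60 -> 120
PD: pen down
PD: pen down
BK 5.4: (2.7,-4.677) -> (5.4,-9.353) [heading=120, draw]
PD: pen down
PD: pen down
Final: pos=(5.4,-9.353), heading=120, 2 segment(s) drawn

Segment lengths:
  seg 1: (0,0) -> (2.7,-4.677), length = 5.4
  seg 2: (2.7,-4.677) -> (5.4,-9.353), length = 5.4
Total = 10.8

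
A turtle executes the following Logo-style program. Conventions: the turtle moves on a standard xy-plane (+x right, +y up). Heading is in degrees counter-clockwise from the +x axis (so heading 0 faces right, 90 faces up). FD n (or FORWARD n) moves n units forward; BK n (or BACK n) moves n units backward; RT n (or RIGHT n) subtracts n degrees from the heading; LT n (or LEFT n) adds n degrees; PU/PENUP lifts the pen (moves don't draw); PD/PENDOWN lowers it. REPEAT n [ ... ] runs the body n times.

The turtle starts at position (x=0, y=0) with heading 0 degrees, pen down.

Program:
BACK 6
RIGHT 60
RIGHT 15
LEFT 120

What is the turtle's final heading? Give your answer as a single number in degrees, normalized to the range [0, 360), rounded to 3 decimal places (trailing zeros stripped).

Answer: 45

Derivation:
Executing turtle program step by step:
Start: pos=(0,0), heading=0, pen down
BK 6: (0,0) -> (-6,0) [heading=0, draw]
RT 60: heading 0 -> 300
RT 15: heading 300 -> 285
LT 120: heading 285 -> 45
Final: pos=(-6,0), heading=45, 1 segment(s) drawn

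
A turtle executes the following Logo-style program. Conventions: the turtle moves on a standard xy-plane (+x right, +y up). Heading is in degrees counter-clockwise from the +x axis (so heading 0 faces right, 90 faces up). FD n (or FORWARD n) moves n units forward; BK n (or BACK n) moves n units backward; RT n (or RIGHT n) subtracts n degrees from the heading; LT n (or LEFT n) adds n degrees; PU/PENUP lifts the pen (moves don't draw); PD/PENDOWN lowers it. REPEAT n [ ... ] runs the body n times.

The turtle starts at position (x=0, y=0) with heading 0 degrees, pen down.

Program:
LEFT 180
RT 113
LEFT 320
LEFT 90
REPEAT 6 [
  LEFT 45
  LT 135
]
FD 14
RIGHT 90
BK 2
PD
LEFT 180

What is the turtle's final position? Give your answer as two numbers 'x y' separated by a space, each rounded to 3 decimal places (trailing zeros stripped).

Executing turtle program step by step:
Start: pos=(0,0), heading=0, pen down
LT 180: heading 0 -> 180
RT 113: heading 180 -> 67
LT 320: heading 67 -> 27
LT 90: heading 27 -> 117
REPEAT 6 [
  -- iteration 1/6 --
  LT 45: heading 117 -> 162
  LT 135: heading 162 -> 297
  -- iteration 2/6 --
  LT 45: heading 297 -> 342
  LT 135: heading 342 -> 117
  -- iteration 3/6 --
  LT 45: heading 117 -> 162
  LT 135: heading 162 -> 297
  -- iteration 4/6 --
  LT 45: heading 297 -> 342
  LT 135: heading 342 -> 117
  -- iteration 5/6 --
  LT 45: heading 117 -> 162
  LT 135: heading 162 -> 297
  -- iteration 6/6 --
  LT 45: heading 297 -> 342
  LT 135: heading 342 -> 117
]
FD 14: (0,0) -> (-6.356,12.474) [heading=117, draw]
RT 90: heading 117 -> 27
BK 2: (-6.356,12.474) -> (-8.138,11.566) [heading=27, draw]
PD: pen down
LT 180: heading 27 -> 207
Final: pos=(-8.138,11.566), heading=207, 2 segment(s) drawn

Answer: -8.138 11.566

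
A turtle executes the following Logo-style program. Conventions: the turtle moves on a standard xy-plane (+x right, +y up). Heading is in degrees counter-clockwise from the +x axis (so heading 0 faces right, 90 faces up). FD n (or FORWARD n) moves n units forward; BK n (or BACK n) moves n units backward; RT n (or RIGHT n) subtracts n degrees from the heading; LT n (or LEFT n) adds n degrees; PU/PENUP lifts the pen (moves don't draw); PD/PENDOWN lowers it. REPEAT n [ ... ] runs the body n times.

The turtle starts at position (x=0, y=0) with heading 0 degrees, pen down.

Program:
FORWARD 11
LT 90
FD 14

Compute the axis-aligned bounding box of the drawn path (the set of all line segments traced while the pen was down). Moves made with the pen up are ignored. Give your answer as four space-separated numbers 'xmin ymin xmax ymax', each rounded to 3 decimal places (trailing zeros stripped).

Executing turtle program step by step:
Start: pos=(0,0), heading=0, pen down
FD 11: (0,0) -> (11,0) [heading=0, draw]
LT 90: heading 0 -> 90
FD 14: (11,0) -> (11,14) [heading=90, draw]
Final: pos=(11,14), heading=90, 2 segment(s) drawn

Segment endpoints: x in {0, 11}, y in {0, 14}
xmin=0, ymin=0, xmax=11, ymax=14

Answer: 0 0 11 14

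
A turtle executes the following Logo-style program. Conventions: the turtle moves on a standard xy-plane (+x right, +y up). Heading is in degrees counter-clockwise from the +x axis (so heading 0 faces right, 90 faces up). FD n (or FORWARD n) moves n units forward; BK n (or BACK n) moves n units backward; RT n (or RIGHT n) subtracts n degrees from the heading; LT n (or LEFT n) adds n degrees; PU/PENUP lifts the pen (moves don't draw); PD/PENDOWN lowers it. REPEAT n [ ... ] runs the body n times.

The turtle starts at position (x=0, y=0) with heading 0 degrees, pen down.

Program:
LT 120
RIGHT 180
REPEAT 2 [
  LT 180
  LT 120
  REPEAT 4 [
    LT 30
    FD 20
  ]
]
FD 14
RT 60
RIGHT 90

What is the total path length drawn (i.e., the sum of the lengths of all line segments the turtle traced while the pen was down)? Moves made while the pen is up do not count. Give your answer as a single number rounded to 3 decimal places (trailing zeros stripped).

Answer: 174

Derivation:
Executing turtle program step by step:
Start: pos=(0,0), heading=0, pen down
LT 120: heading 0 -> 120
RT 180: heading 120 -> 300
REPEAT 2 [
  -- iteration 1/2 --
  LT 180: heading 300 -> 120
  LT 120: heading 120 -> 240
  REPEAT 4 [
    -- iteration 1/4 --
    LT 30: heading 240 -> 270
    FD 20: (0,0) -> (0,-20) [heading=270, draw]
    -- iteration 2/4 --
    LT 30: heading 270 -> 300
    FD 20: (0,-20) -> (10,-37.321) [heading=300, draw]
    -- iteration 3/4 --
    LT 30: heading 300 -> 330
    FD 20: (10,-37.321) -> (27.321,-47.321) [heading=330, draw]
    -- iteration 4/4 --
    LT 30: heading 330 -> 0
    FD 20: (27.321,-47.321) -> (47.321,-47.321) [heading=0, draw]
  ]
  -- iteration 2/2 --
  LT 180: heading 0 -> 180
  LT 120: heading 180 -> 300
  REPEAT 4 [
    -- iteration 1/4 --
    LT 30: heading 300 -> 330
    FD 20: (47.321,-47.321) -> (64.641,-57.321) [heading=330, draw]
    -- iteration 2/4 --
    LT 30: heading 330 -> 0
    FD 20: (64.641,-57.321) -> (84.641,-57.321) [heading=0, draw]
    -- iteration 3/4 --
    LT 30: heading 0 -> 30
    FD 20: (84.641,-57.321) -> (101.962,-47.321) [heading=30, draw]
    -- iteration 4/4 --
    LT 30: heading 30 -> 60
    FD 20: (101.962,-47.321) -> (111.962,-30) [heading=60, draw]
  ]
]
FD 14: (111.962,-30) -> (118.962,-17.876) [heading=60, draw]
RT 60: heading 60 -> 0
RT 90: heading 0 -> 270
Final: pos=(118.962,-17.876), heading=270, 9 segment(s) drawn

Segment lengths:
  seg 1: (0,0) -> (0,-20), length = 20
  seg 2: (0,-20) -> (10,-37.321), length = 20
  seg 3: (10,-37.321) -> (27.321,-47.321), length = 20
  seg 4: (27.321,-47.321) -> (47.321,-47.321), length = 20
  seg 5: (47.321,-47.321) -> (64.641,-57.321), length = 20
  seg 6: (64.641,-57.321) -> (84.641,-57.321), length = 20
  seg 7: (84.641,-57.321) -> (101.962,-47.321), length = 20
  seg 8: (101.962,-47.321) -> (111.962,-30), length = 20
  seg 9: (111.962,-30) -> (118.962,-17.876), length = 14
Total = 174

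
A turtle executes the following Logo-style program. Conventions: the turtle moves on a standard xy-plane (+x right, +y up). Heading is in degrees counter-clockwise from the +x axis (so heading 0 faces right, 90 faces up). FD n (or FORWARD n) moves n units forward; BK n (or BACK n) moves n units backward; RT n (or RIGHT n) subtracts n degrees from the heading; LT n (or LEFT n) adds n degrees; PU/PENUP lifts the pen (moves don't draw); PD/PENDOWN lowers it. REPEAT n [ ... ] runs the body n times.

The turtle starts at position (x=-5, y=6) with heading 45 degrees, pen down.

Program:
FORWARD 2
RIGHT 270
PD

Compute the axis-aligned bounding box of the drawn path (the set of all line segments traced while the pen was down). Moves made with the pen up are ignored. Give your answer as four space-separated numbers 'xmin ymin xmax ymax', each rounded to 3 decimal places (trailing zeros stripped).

Answer: -5 6 -3.586 7.414

Derivation:
Executing turtle program step by step:
Start: pos=(-5,6), heading=45, pen down
FD 2: (-5,6) -> (-3.586,7.414) [heading=45, draw]
RT 270: heading 45 -> 135
PD: pen down
Final: pos=(-3.586,7.414), heading=135, 1 segment(s) drawn

Segment endpoints: x in {-5, -3.586}, y in {6, 7.414}
xmin=-5, ymin=6, xmax=-3.586, ymax=7.414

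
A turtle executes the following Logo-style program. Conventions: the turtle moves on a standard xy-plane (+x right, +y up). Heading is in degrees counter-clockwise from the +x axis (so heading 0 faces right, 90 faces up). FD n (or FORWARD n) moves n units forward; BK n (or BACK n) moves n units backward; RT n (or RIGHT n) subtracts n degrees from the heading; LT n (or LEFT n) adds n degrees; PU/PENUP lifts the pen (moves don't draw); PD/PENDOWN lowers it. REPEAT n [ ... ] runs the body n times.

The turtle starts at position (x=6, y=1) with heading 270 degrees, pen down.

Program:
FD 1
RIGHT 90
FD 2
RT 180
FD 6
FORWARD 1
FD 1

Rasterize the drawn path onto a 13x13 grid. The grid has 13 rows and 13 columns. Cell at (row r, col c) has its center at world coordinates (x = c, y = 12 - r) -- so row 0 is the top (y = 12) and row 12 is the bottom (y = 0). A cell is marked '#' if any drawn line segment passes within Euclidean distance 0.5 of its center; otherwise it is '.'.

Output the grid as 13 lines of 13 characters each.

Answer: .............
.............
.............
.............
.............
.............
.............
.............
.............
.............
.............
......#......
....#########

Derivation:
Segment 0: (6,1) -> (6,0)
Segment 1: (6,0) -> (4,0)
Segment 2: (4,0) -> (10,0)
Segment 3: (10,0) -> (11,0)
Segment 4: (11,0) -> (12,0)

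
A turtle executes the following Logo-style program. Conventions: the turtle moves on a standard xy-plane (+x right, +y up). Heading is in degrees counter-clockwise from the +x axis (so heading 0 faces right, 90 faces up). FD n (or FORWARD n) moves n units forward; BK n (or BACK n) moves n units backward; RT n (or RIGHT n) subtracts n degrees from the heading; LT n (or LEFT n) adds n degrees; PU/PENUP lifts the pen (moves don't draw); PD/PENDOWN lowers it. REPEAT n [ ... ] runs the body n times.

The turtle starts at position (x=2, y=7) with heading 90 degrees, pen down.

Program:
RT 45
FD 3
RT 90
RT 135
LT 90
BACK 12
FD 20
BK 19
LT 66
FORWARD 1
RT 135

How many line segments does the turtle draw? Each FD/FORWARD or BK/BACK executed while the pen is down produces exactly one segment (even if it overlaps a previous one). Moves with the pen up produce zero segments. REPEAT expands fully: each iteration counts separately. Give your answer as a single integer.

Executing turtle program step by step:
Start: pos=(2,7), heading=90, pen down
RT 45: heading 90 -> 45
FD 3: (2,7) -> (4.121,9.121) [heading=45, draw]
RT 90: heading 45 -> 315
RT 135: heading 315 -> 180
LT 90: heading 180 -> 270
BK 12: (4.121,9.121) -> (4.121,21.121) [heading=270, draw]
FD 20: (4.121,21.121) -> (4.121,1.121) [heading=270, draw]
BK 19: (4.121,1.121) -> (4.121,20.121) [heading=270, draw]
LT 66: heading 270 -> 336
FD 1: (4.121,20.121) -> (5.035,19.715) [heading=336, draw]
RT 135: heading 336 -> 201
Final: pos=(5.035,19.715), heading=201, 5 segment(s) drawn
Segments drawn: 5

Answer: 5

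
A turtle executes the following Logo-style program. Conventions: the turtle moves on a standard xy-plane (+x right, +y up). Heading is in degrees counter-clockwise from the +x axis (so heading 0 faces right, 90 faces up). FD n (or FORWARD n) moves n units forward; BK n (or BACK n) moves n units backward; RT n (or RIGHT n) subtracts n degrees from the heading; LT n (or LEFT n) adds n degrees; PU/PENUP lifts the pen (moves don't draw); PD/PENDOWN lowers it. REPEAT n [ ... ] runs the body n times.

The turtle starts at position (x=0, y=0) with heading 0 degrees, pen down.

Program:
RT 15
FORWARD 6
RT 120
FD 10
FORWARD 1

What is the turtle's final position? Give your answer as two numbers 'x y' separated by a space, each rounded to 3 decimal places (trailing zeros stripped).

Answer: -1.983 -9.331

Derivation:
Executing turtle program step by step:
Start: pos=(0,0), heading=0, pen down
RT 15: heading 0 -> 345
FD 6: (0,0) -> (5.796,-1.553) [heading=345, draw]
RT 120: heading 345 -> 225
FD 10: (5.796,-1.553) -> (-1.276,-8.624) [heading=225, draw]
FD 1: (-1.276,-8.624) -> (-1.983,-9.331) [heading=225, draw]
Final: pos=(-1.983,-9.331), heading=225, 3 segment(s) drawn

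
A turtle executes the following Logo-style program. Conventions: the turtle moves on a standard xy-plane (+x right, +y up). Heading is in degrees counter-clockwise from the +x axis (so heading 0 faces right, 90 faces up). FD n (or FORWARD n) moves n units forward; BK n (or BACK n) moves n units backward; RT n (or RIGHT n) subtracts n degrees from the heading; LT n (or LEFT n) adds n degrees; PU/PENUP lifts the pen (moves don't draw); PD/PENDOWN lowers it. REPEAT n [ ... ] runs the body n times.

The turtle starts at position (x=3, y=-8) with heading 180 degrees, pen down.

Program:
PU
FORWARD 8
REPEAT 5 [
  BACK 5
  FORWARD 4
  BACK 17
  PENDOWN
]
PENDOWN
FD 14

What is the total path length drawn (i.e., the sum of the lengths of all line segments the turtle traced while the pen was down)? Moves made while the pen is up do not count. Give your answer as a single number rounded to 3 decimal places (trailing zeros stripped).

Answer: 118

Derivation:
Executing turtle program step by step:
Start: pos=(3,-8), heading=180, pen down
PU: pen up
FD 8: (3,-8) -> (-5,-8) [heading=180, move]
REPEAT 5 [
  -- iteration 1/5 --
  BK 5: (-5,-8) -> (0,-8) [heading=180, move]
  FD 4: (0,-8) -> (-4,-8) [heading=180, move]
  BK 17: (-4,-8) -> (13,-8) [heading=180, move]
  PD: pen down
  -- iteration 2/5 --
  BK 5: (13,-8) -> (18,-8) [heading=180, draw]
  FD 4: (18,-8) -> (14,-8) [heading=180, draw]
  BK 17: (14,-8) -> (31,-8) [heading=180, draw]
  PD: pen down
  -- iteration 3/5 --
  BK 5: (31,-8) -> (36,-8) [heading=180, draw]
  FD 4: (36,-8) -> (32,-8) [heading=180, draw]
  BK 17: (32,-8) -> (49,-8) [heading=180, draw]
  PD: pen down
  -- iteration 4/5 --
  BK 5: (49,-8) -> (54,-8) [heading=180, draw]
  FD 4: (54,-8) -> (50,-8) [heading=180, draw]
  BK 17: (50,-8) -> (67,-8) [heading=180, draw]
  PD: pen down
  -- iteration 5/5 --
  BK 5: (67,-8) -> (72,-8) [heading=180, draw]
  FD 4: (72,-8) -> (68,-8) [heading=180, draw]
  BK 17: (68,-8) -> (85,-8) [heading=180, draw]
  PD: pen down
]
PD: pen down
FD 14: (85,-8) -> (71,-8) [heading=180, draw]
Final: pos=(71,-8), heading=180, 13 segment(s) drawn

Segment lengths:
  seg 1: (13,-8) -> (18,-8), length = 5
  seg 2: (18,-8) -> (14,-8), length = 4
  seg 3: (14,-8) -> (31,-8), length = 17
  seg 4: (31,-8) -> (36,-8), length = 5
  seg 5: (36,-8) -> (32,-8), length = 4
  seg 6: (32,-8) -> (49,-8), length = 17
  seg 7: (49,-8) -> (54,-8), length = 5
  seg 8: (54,-8) -> (50,-8), length = 4
  seg 9: (50,-8) -> (67,-8), length = 17
  seg 10: (67,-8) -> (72,-8), length = 5
  seg 11: (72,-8) -> (68,-8), length = 4
  seg 12: (68,-8) -> (85,-8), length = 17
  seg 13: (85,-8) -> (71,-8), length = 14
Total = 118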